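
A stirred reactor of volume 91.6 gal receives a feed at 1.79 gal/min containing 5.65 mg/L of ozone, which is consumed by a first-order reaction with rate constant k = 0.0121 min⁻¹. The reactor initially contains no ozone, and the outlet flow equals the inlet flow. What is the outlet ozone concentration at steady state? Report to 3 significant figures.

Accumulation = in − out − consumed: V dC/dt = Q C_in − Q C − k V C.
Steady state (dC/dt = 0): C_ss = Q C_in/(Q + kV) = C_in/(1 + kV/Q).
C_ss = 1.79·5.65/(1.79 + 0.0121·91.6) = 10.114/2.8984 = 3.4894 mg/L.

3.49 mg/L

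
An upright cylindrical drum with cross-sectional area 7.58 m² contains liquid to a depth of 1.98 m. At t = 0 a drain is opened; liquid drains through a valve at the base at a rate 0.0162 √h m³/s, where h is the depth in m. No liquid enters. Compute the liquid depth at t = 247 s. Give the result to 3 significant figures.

1.31 m

A dh/dt = −Q_out = −0.0162 √h.
This is separable: 2 d(√h)/dt = −0.0162/A, so √h = √h₀ − (0.0162/(2A)) t.
√h = √1.98 − 0.0162·247/(2·7.58) = 1.4071 − 0.26394 = 1.1432.
h = 1.1432² = 1.3069 m.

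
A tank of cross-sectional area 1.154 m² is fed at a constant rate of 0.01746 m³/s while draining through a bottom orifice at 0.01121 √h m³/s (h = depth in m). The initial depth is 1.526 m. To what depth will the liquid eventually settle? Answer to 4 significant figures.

Level balance: A dh/dt = 0.01746 − 0.01121 √h. Setting dh/dt = 0:
Q_in = 0.01121 √h_ss ⇒ √h_ss = 0.01746/0.01121 = 1.55754.
h_ss = 1.55754² = 2.42592 m. (Since h₀ = 1.526 m < h_ss, the level will rise toward this value.)

2.426 m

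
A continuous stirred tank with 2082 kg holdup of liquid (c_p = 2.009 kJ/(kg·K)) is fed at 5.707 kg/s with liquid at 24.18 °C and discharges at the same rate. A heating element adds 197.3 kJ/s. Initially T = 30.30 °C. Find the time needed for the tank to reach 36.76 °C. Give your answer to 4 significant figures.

M c_p dT/dt = ṁ c_p (T_in − T) + Q̇.
τ = M/ṁ = 364.815 s; T_ss = T_in + Q̇/(ṁ c_p) = 41.3884 °C.
T(t) = T_ss + (T₀ − T_ss) e^(−t/τ). Set T = 36.76:
e^(−t/τ) = (36.76 − 41.3884)/(30.30 − 41.3884) = 0.417407
t = −364.815 · ln(0.417407) = 318.737 s.

318.7 s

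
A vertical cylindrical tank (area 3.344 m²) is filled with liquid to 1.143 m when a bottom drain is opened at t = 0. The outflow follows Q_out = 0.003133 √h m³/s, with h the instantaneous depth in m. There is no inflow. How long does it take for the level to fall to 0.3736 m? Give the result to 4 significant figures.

977.4 s

With no inflow, A dh/dt = −0.003133 √h.
Separate and integrate: 2(√h − √h₀) = −(0.003133/A) t.
t = 2A(√h₀ − √h)/0.003133 = 2·3.344·(√1.143 − √0.3736)/0.003133
  = 6.68800 × (1.06911 − 0.611228) / 0.003133 = 977.442 s.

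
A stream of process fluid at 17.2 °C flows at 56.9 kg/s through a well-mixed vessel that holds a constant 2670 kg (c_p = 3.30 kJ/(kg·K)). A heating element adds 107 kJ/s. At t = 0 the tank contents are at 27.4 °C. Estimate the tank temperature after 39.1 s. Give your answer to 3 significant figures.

M c_p dT/dt = ṁ c_p (T_in − T) + Q̇.
Rearrange: dT/dt = (T_ss − T)/τ with τ = M/ṁ = 46.924 s and T_ss = T_in + Q̇/(ṁ c_p) = 17.770 °C.
Solution: T(t) = T_ss + (T₀ − T_ss) e^(−t/τ).
T(39.1) = 17.770 + (9.6302)·e^(−39.1/46.924) = 17.770 + (9.6302)·0.43463 = 21.955 °C.

22.0 °C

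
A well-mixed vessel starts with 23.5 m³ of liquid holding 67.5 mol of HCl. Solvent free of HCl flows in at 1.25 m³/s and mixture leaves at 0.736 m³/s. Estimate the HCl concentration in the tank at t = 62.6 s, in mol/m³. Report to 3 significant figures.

Total volume: dV/dt = Q_in − Q_out = 0.51400 m³/s, so V(t) = 23.5 + 0.51400 t and V(62.6) = 55.676 m³.
Species balance (pure solvent in): dm/dt = −Q_out · m/V(t).
Separate: dm/m = −Q_out dt/V(t) ⇒ ln(m/m₀) = −(Q_out/(Q_in−Q_out)) ln(V/V₀).
m = m₀ (V₀/V)^(Q_out/(Q_in−Q_out)) = 67.5 × (23.5/55.676)^(1.4319) = 19.629 mol.
C = m/V = 19.629/55.676 = 0.35256 mol/m³.

0.353 mol/m³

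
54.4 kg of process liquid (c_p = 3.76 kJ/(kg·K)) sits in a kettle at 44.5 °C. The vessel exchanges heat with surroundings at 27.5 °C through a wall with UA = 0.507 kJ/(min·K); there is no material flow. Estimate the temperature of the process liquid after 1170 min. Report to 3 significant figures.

28.4 °C

M c_p dT/dt = −UA(T − T_amb).
dT/dt = (T_ss − T)/τ with T_ss = T_amb = 27.500 °C, τ = M c_p/UA = 54.4·3.76/0.507 = 403.44 min.
Solution: T(t) = T_ss + (T₀ − T_ss) e^(−t/τ).
T(1170) = 27.500 + (17.000)·0.055020 = 28.435 °C.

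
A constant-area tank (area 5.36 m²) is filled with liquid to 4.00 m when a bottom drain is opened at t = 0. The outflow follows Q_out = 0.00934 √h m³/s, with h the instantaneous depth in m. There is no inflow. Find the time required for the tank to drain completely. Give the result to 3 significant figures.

A dh/dt = −Q_out = −0.00934 √h.
Separate and integrate: 2(√h − √h₀) = −(0.00934/A) t.
Tank is empty when √h = 0: t_empty = 2A√h₀/0.00934.
t_empty = 2·5.36·√4.00/0.00934 = 10.720·2.0000/0.00934 = 2295.5 s.

2300 s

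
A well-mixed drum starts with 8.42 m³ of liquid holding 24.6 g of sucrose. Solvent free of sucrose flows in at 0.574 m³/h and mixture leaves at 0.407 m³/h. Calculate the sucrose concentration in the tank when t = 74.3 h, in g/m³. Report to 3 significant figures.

Total volume: dV/dt = Q_in − Q_out = 0.16700 m³/h, so V(t) = 8.42 + 0.16700 t and V(74.3) = 20.828 m³.
Species balance (pure solvent in): dm/dt = −Q_out · m/V(t).
dm/m = −Q_out dt/(V₀ + 0.16700 t); integrating gives ln(m/m₀) = −(Q_out/(Q_in−Q_out)) ln(V/V₀).
m = m₀ (V₀/V)^(Q_out/(Q_in−Q_out)) = 24.6 × (8.42/20.828)^(2.4371) = 2.7060 g.
C = m/V = 2.7060/20.828 = 0.12992 g/m³.

0.130 g/m³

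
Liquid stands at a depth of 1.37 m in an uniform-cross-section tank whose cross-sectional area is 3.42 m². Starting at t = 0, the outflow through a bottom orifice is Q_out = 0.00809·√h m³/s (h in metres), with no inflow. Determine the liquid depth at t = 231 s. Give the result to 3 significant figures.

0.805 m

With no inflow, A dh/dt = −0.00809 √h.
Separate and integrate: 2(√h − √h₀) = −(0.00809/A) t.
√h = √1.37 − 0.00809·231/(2·3.42) = 1.1705 − 0.27321 = 0.89726.
h = 0.89726² = 0.80507 m.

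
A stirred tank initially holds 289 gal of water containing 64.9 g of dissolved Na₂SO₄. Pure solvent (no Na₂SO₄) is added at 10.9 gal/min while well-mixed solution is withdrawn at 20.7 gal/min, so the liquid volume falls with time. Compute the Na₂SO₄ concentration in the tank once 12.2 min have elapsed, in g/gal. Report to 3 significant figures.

Total volume: dV/dt = Q_in − Q_out = -9.8000 gal/min, so V(t) = 289 − 9.8000 t and V(12.2) = 169.44 gal.
No Na₂SO₄ enters, so dm/dt = −Q_out · (m/V).
dm/m = −Q_out dt/(V₀ − 9.8000 t); integrating gives ln(m/m₀) = −(Q_out/(Q_in−Q_out)) ln(V/V₀).
m = m₀ (V₀/V)^(Q_out/(Q_in−Q_out)) = 64.9 × (289/169.44)^(-2.1122) = 21.011 g.
C = m/V = 21.011/169.44 = 0.12400 g/gal.

0.124 g/gal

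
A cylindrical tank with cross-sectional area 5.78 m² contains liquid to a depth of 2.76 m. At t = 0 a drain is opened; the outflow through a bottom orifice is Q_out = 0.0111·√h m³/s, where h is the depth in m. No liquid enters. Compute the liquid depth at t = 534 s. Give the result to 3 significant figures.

1.32 m

A dh/dt = −Q_out = −0.0111 √h.
∫ h^(−1/2) dh = −(0.0111/A) ∫ dt, giving 2√h = 2√h₀ − (0.0111/A) t.
√h = √2.76 − 0.0111·534/(2·5.78) = 1.6613 − 0.51275 = 1.1486.
h = 1.1486² = 1.3192 m.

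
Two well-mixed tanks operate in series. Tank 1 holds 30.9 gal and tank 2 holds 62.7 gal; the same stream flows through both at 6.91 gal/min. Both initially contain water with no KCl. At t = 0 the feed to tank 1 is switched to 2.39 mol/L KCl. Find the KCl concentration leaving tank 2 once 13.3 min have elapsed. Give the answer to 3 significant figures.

1.42 mol/L

Each tank obeys Vᵢ dCᵢ/dt = Q(Cᵢ₋₁ − Cᵢ), so τᵢ = Vᵢ/Q.
τ₁ = 30.9/6.91 = 4.4718 min; τ₂ = 62.7/6.91 = 9.0738 min.
Solving the cascade with C₁(0)=C₂(0)=0 gives C₂(t) = C_in[1 − (τ₁ e^(−t/τ₁) − τ₂ e^(−t/τ₂))/(τ₁ − τ₂)].
At t = 13.3: e^(−t/τ₁) = 0.051088, e^(−t/τ₂) = 0.23090.
C₂ = 2.39·[1 − (4.4718·0.051088 − 9.0738·0.23090)/(-4.6020)] = 2.39·0.59437 = 1.4205 mol/L.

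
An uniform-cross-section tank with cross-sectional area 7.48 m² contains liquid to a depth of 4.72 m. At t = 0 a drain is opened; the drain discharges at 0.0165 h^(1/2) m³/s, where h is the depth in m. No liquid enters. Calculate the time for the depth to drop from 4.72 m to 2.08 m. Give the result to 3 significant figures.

662 s

With no inflow, A dh/dt = −0.0165 √h.
∫ h^(−1/2) dh = −(0.0165/A) ∫ dt, giving 2√h = 2√h₀ − (0.0165/A) t.
t = 2A(√h₀ − √h)/0.0165 = 2·7.48·(√4.72 − √2.08)/0.0165
  = 14.960 × (2.1726 − 1.4422) / 0.0165 = 662.17 s.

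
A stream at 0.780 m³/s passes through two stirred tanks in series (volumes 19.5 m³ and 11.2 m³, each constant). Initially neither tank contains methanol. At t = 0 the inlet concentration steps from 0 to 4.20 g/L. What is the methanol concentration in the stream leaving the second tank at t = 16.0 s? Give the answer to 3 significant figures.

0.857 g/L

Each tank obeys Vᵢ dCᵢ/dt = Q(Cᵢ₋₁ − Cᵢ), so τᵢ = Vᵢ/Q.
τ₁ = 19.5/0.780 = 25.000 s; τ₂ = 11.2/0.780 = 14.359 s.
Solving the cascade with C₁(0)=C₂(0)=0 gives C₂(t) = C_in[1 − (τ₁ e^(−t/τ₁) − τ₂ e^(−t/τ₂))/(τ₁ − τ₂)].
At t = 16.0: e^(−t/τ₁) = 0.52729, e^(−t/τ₂) = 0.32815.
C₂ = 4.20·[1 − (25.000·0.52729 − 14.359·0.32815)/(10.641)] = 4.20·0.20398 = 0.85674 g/L.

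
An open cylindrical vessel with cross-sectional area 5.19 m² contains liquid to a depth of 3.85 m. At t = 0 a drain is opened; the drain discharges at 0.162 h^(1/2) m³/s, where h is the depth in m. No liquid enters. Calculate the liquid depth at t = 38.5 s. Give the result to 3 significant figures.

A dh/dt = −Q_out = −0.162 √h.
∫ h^(−1/2) dh = −(0.162/A) ∫ dt, giving 2√h = 2√h₀ − (0.162/A) t.
√h = √3.85 − 0.162·38.5/(2·5.19) = 1.9621 − 0.60087 = 1.3613.
h = 1.3613² = 1.8531 m.

1.85 m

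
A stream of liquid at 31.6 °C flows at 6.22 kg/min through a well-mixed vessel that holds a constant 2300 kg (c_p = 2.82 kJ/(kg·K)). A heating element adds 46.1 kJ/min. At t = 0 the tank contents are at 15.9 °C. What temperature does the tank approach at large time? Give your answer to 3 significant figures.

34.2 °C

Heat balance on the well-mixed liquid: M c_p dT/dt = ṁ c_p (T_in − T) + 46.1.
At steady state dT/dt = 0 ⇒ T_ss = T_in + Q̇/(ṁ c_p) = 31.6 + 46.1/(6.22·2.82) = 34.228 °C.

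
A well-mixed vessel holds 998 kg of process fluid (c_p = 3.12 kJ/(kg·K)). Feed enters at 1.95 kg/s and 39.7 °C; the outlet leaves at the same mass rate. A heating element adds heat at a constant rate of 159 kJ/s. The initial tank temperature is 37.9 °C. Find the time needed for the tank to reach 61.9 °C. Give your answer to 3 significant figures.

Energy balance: M c_p dT/dt = ṁ c_p (T_in − T) + 159.
τ = M/ṁ = 511.79 s; T_ss = T_in + Q̇/(ṁ c_p) = 65.834 °C.
T(t) = T_ss + (T₀ − T_ss) e^(−t/τ). Set T = 61.9:
e^(−t/τ) = (61.9 − 65.834)/(37.9 − 65.834) = 0.14084
t = −511.79 · ln(0.14084) = 1003.2 s.

1000 s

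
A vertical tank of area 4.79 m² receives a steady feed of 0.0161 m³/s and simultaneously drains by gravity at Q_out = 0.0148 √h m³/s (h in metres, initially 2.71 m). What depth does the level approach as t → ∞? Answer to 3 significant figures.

A dh/dt = Q_in − 0.0148 √h. Steady state requires inflow = outflow:
Q_in = 0.0148 √h_ss ⇒ √h_ss = 0.0161/0.0148 = 1.0878.
h_ss = 1.0878² = 1.1834 m. (Since h₀ = 2.71 m > h_ss, the level will fall toward this value.)

1.18 m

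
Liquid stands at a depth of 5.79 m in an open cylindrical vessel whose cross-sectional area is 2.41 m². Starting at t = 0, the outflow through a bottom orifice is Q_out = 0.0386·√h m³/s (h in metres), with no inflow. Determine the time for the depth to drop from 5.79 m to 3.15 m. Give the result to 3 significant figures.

With no inflow, A dh/dt = −0.0386 √h.
∫ h^(−1/2) dh = −(0.0386/A) ∫ dt, giving 2√h = 2√h₀ − (0.0386/A) t.
t = 2A(√h₀ − √h)/0.0386 = 2·2.41·(√5.79 − √3.15)/0.0386
  = 4.8200 × (2.4062 − 1.7748) / 0.0386 = 78.845 s.

78.8 s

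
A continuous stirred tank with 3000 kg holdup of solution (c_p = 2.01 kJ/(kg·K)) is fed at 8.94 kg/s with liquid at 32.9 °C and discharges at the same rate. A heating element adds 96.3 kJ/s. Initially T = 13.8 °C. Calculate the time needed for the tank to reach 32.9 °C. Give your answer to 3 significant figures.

509 s

First-law balance (no shaft work): M c_p dT/dt = ṁ c_p (T_in − T) + 96.3.
τ = M/ṁ = 335.57 s; T_ss = T_in + Q̇/(ṁ c_p) = 38.259 °C.
T(t) = T_ss + (T₀ − T_ss) e^(−t/τ). Set T = 32.9:
e^(−t/τ) = (32.9 − 38.259)/(13.8 − 38.259) = 0.21910
t = −335.57 · ln(0.21910) = 509.46 s.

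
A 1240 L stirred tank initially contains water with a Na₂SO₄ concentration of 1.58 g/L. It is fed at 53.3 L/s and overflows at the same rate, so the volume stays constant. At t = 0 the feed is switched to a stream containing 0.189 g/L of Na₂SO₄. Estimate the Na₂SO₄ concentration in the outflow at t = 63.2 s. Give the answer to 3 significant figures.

0.281 g/L

Species balance on the tank: V dC/dt = Q(C_in − C).
So dC/dt = (C_in − C)/τ with τ = V/Q = 1240/53.3 = 23.265 s.
Solution: C(t) = C_in + (C₀ − C_in) e^(−t/τ).
C(63.2) = 0.189 + (1.58 − 0.189)·e^(−63.2/23.265) = 0.189 + (1.3910)·0.066100 = 0.28095 g/L.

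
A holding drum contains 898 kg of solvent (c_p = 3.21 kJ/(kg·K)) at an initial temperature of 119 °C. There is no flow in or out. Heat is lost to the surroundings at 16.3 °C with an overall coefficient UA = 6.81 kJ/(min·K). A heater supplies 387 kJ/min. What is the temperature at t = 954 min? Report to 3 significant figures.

77.9 °C

Energy balance: M c_p dT/dt = −UA(T − T_amb) + Q̇.
dT/dt = (T_ss − T)/τ with T_ss = T_amb + Q̇/UA = 16.3 + 387/6.81 = 73.128 °C, τ = M c_p/UA = 898·3.21/6.81 = 423.29 min.
Solution: T(t) = T_ss + (T₀ − T_ss) e^(−t/τ).
T(954) = 73.128 + (45.872)·0.10500 = 77.945 °C.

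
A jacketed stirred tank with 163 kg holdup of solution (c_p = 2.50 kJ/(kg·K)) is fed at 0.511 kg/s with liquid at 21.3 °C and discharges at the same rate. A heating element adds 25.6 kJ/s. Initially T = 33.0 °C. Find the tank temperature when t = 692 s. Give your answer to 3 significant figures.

First-law balance (no shaft work): M c_p dT/dt = ṁ c_p (T_in − T) + 25.6.
Rearrange: dT/dt = (T_ss − T)/τ with τ = M/ṁ = 318.98 s and T_ss = T_in + Q̇/(ṁ c_p) = 41.339 °C.
T approaches T_ss exponentially: T(t) = T_ss + (T₀ − T_ss) e^(−t/τ).
T(692) = 41.339 + (-8.3391)·e^(−692/318.98) = 41.339 + (-8.3391)·0.11425 = 40.386 °C.

40.4 °C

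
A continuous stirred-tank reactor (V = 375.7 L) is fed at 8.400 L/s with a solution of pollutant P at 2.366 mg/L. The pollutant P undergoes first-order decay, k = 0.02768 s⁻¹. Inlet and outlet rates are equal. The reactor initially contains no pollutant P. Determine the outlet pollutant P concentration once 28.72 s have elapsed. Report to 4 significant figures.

Species balance: V dC/dt = Q C_in − Q C − k V C.
This is linear with rate a = Q/V + k = 0.0500383 s⁻¹.
C_ss = Q C_in/(Q + kV) = 1.05718 mg/L; C(t) = C_ss + (C₀ − C_ss) e^(−a t).
C(28.72) = 1.05718 + (-1.05718)·e^(−0.0500383·28.72) = 1.05718 + (-1.05718)·0.237616 = 0.805980 mg/L.

0.8060 mg/L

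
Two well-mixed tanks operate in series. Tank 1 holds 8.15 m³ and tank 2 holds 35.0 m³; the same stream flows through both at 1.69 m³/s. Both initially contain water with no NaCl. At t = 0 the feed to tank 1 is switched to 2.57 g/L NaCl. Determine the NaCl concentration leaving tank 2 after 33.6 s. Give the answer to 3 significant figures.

Species balance on tank i: dCᵢ/dt = (Cᵢ₋₁ − Cᵢ)/τᵢ with τᵢ = Vᵢ/Q.
τ₁ = 8.15/1.69 = 4.8225 s; τ₂ = 35.0/1.69 = 20.710 s.
Solving the cascade with C₁(0)=C₂(0)=0 gives C₂(t) = C_in[1 − (τ₁ e^(−t/τ₁) − τ₂ e^(−t/τ₂))/(τ₁ − τ₂)].
At t = 33.6: e^(−t/τ₁) = 0.00094214, e^(−t/τ₂) = 0.19742.
C₂ = 2.57·[1 − (4.8225·0.00094214 − 20.710·0.19742)/(-15.888)] = 2.57·0.74294 = 1.9093 g/L.

1.91 g/L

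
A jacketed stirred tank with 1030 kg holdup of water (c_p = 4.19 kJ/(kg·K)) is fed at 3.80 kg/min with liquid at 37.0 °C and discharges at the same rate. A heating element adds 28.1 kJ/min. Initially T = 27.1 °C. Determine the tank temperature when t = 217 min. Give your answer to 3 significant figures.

33.5 °C

M c_p dT/dt = ṁ c_p (T_in − T) + Q̇.
Rearrange: dT/dt = (T_ss − T)/τ with τ = M/ṁ = 271.05 min and T_ss = T_in + Q̇/(ṁ c_p) = 38.765 °C.
Integrating: T(t) = T_ss + (T₀ − T_ss) e^(−t/τ).
T(217) = 38.765 + (-11.665)·e^(−217/271.05) = 38.765 + (-11.665)·0.44907 = 33.527 °C.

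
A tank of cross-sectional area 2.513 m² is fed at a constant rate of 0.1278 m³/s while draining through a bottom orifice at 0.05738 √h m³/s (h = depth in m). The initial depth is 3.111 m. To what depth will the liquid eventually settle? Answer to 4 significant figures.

A dh/dt = Q_in − 0.05738 √h. Steady state requires inflow = outflow:
Q_in = 0.05738 √h_ss ⇒ √h_ss = 0.1278/0.05738 = 2.22726.
h_ss = 2.22726² = 4.96067 m. (Since h₀ = 3.111 m < h_ss, the level will rise toward this value.)

4.961 m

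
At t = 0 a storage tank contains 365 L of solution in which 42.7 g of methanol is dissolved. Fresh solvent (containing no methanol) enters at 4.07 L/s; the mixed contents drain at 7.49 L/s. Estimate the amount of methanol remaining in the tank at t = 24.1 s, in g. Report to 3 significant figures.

24.4 g

Total volume: dV/dt = Q_in − Q_out = -3.4200 L/s, so V(t) = 365 − 3.4200 t and V(24.1) = 282.58 L.
Species balance (pure solvent in): dm/dt = −Q_out · m/V(t).
dm/m = −Q_out dt/(V₀ − 3.4200 t); integrating gives ln(m/m₀) = −(Q_out/(Q_in−Q_out)) ln(V/V₀).
m = m₀ (V₀/V)^(Q_out/(Q_in−Q_out)) = 42.7 × (365/282.58)^(-2.1901) = 24.378 g.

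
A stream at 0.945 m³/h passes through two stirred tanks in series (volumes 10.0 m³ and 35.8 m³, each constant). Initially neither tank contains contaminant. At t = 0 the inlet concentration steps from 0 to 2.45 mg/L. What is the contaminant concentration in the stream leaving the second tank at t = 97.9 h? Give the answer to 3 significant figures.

2.19 mg/L

Species balance on tank i: dCᵢ/dt = (Cᵢ₋₁ − Cᵢ)/τᵢ with τᵢ = Vᵢ/Q.
τ₁ = 10.0/0.945 = 10.582 h; τ₂ = 35.8/0.945 = 37.884 h.
Solving the cascade with C₁(0)=C₂(0)=0 gives C₂(t) = C_in[1 − (τ₁ e^(−t/τ₁) − τ₂ e^(−t/τ₂))/(τ₁ − τ₂)].
At t = 97.9: e^(−t/τ₁) = 9.5963e-05, e^(−t/τ₂) = 0.075454.
C₂ = 2.45·[1 − (10.582·9.5963e-05 − 37.884·0.075454)/(-27.302)] = 2.45·0.89534 = 2.1936 mg/L.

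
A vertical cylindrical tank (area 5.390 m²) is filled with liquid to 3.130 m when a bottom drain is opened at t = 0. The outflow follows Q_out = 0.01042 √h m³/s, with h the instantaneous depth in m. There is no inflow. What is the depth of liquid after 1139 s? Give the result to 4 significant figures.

A dh/dt = −Q_out = −0.01042 √h.
This is separable: 2 d(√h)/dt = −0.01042/A, so √h = √h₀ − (0.01042/(2A)) t.
√h = √3.130 − 0.01042·1139/(2·5.390) = 1.76918 − 1.10096 = 0.668218.
h = 0.668218² = 0.446515 m.

0.4465 m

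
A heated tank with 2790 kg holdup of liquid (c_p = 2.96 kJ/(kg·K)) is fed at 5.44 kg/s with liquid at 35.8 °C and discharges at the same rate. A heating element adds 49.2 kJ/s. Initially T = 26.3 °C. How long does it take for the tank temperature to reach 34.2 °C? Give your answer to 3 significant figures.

509 s

Unsteady energy balance on the tank contents: M c_p dT/dt = ṁ c_p (T_in − T) + 49.2.
τ = M/ṁ = 512.87 s; T_ss = T_in + Q̇/(ṁ c_p) = 38.855 °C.
T(t) = T_ss + (T₀ − T_ss) e^(−t/τ). Set T = 34.2:
e^(−t/τ) = (34.2 − 38.855)/(26.3 − 38.855) = 0.37079
t = −512.87 · ln(0.37079) = 508.82 s.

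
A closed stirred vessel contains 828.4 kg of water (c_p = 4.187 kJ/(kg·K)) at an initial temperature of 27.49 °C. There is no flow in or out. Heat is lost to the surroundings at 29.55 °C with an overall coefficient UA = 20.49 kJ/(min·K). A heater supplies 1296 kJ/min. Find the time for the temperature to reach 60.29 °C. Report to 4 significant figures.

118.1 min

M c_p dT/dt = −UA(T − T_amb) + Q̇.
τ = M c_p/UA = 169.278 min; T_ss = T_amb + Q̇/UA = 29.55 + 1296/20.49 = 92.8004 °C.
T(t) = T_ss + (T₀ − T_ss)e^(−t/τ); set T = 60.29:
t = −τ ln[(T − T_ss)/(T₀ − T_ss)] = −169.278 · ln(0.497783) = 118.087 min.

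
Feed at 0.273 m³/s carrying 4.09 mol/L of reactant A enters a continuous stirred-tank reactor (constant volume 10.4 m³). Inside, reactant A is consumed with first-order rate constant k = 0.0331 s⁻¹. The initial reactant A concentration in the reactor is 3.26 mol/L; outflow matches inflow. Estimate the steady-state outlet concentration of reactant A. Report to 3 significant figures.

Species balance: V dC/dt = Q C_in − Q C − k V C.
Steady state (dC/dt = 0): C_ss = Q C_in/(Q + kV) = C_in/(1 + kV/Q).
C_ss = 0.273·4.09/(0.273 + 0.0331·10.4) = 1.1166/0.61724 = 1.8090 mol/L.

1.81 mol/L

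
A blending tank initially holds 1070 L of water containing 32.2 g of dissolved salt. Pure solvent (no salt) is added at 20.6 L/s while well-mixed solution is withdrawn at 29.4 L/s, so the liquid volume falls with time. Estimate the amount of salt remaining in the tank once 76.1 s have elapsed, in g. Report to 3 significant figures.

1.21 g

Total volume: dV/dt = Q_in − Q_out = -8.8000 L/s, so V(t) = 1070 − 8.8000 t and V(76.1) = 400.32 L.
No salt enters, so dm/dt = −Q_out · (m/V).
Separate: dm/m = −Q_out dt/V(t) ⇒ ln(m/m₀) = −(Q_out/(Q_in−Q_out)) ln(V/V₀).
m = m₀ (V₀/V)^(Q_out/(Q_in−Q_out)) = 32.2 × (1070/400.32)^(-3.3409) = 1.2061 g.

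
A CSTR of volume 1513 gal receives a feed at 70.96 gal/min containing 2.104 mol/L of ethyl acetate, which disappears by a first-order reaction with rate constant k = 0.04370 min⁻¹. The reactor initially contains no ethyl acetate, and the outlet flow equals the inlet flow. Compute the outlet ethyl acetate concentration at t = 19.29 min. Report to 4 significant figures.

0.8995 mol/L

V dC/dt = Q(C_in − C) − k V C.
This is linear with rate a = Q/V + k = 0.0906002 min⁻¹.
C_ss = Q C_in/(Q + kV) = 1.08916 mol/L; C(t) = C_ss + (C₀ − C_ss) e^(−a t).
C(19.29) = 1.08916 + (-1.08916)·e^(−0.0906002·19.29) = 1.08916 + (-1.08916)·0.174178 = 0.899451 mol/L.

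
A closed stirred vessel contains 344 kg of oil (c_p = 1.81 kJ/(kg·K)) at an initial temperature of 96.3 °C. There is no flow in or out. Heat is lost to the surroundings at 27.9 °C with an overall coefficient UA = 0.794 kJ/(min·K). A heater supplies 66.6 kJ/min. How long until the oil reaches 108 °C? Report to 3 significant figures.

Heat balance on the well-mixed liquid: M c_p dT/dt = −UA(T − T_amb) + Q̇.
τ = M c_p/UA = 784.18 min; T_ss = T_amb + Q̇/UA = 27.9 + 66.6/0.794 = 111.78 °C.
T(t) = T_ss + (T₀ − T_ss)e^(−t/τ); set T = 108:
t = −τ ln[(T − T_ss)/(T₀ − T_ss)] = −784.18 · ln(0.24414) = 1105.7 min.

1110 min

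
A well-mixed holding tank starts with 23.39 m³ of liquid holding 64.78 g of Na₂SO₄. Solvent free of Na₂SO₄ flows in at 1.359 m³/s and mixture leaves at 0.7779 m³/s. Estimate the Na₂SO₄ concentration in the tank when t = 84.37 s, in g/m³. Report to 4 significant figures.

0.1970 g/m³

Total volume: dV/dt = Q_in − Q_out = 0.581100 m³/s, so V(t) = 23.39 + 0.581100 t and V(84.37) = 72.4174 m³.
No Na₂SO₄ enters, so dm/dt = −Q_out · (m/V).
dm/m = −Q_out dt/(V₀ + 0.581100 t); integrating gives ln(m/m₀) = −(Q_out/(Q_in−Q_out)) ln(V/V₀).
m = m₀ (V₀/V)^(Q_out/(Q_in−Q_out)) = 64.78 × (23.39/72.4174)^(1.33867) = 14.2694 g.
C = m/V = 14.2694/72.4174 = 0.197044 g/m³.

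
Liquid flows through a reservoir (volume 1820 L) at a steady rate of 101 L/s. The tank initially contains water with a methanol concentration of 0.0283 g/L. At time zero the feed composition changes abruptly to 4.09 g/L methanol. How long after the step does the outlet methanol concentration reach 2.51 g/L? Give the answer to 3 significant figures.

17.0 s

Transient balance on the dissolved component: V dC/dt = Q(C_in − C), so τ = V/Q = 18.020 s.
C(t) = C_in + (C₀ − C_in) e^(−t/τ). Set C = 2.51 and solve for t:
e^(−t/τ) = (C − C_in)/(C₀ − C_in) = (2.51 − 4.09)/(0.0283 − 4.09) = 0.38900
t = −τ ln(…) = 18.020 × 0.94418 = 17.014 s.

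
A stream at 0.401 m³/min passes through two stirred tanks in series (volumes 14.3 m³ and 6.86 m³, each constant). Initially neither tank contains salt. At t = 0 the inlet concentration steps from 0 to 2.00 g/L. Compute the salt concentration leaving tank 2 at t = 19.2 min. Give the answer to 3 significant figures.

Time constants: τᵢ = Vᵢ/Q for each well-mixed tank.
τ₁ = 14.3/0.401 = 35.661 min; τ₂ = 6.86/0.401 = 17.107 min.
Solving the cascade with C₁(0)=C₂(0)=0 gives C₂(t) = C_in[1 − (τ₁ e^(−t/τ₁) − τ₂ e^(−t/τ₂))/(τ₁ − τ₂)].
At t = 19.2: e^(−t/τ₁) = 0.58368, e^(−t/τ₂) = 0.32552.
C₂ = 2.00·[1 − (35.661·0.58368 − 17.107·0.32552)/(18.554)] = 2.00·0.17829 = 0.35658 g/L.

0.357 g/L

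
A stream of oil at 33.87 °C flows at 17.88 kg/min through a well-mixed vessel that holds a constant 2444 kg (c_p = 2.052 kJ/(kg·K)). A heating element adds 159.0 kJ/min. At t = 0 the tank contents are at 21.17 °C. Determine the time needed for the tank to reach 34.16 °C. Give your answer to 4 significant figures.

M c_p dT/dt = ṁ c_p (T_in − T) + Q̇.
τ = M/ṁ = 136.689 min; T_ss = T_in + Q̇/(ṁ c_p) = 38.2036 °C.
T(t) = T_ss + (T₀ − T_ss) e^(−t/τ). Set T = 34.16:
e^(−t/τ) = (34.16 − 38.2036)/(21.17 − 38.2036) = 0.237391
t = −136.689 · ln(0.237391) = 196.565 min.

196.6 min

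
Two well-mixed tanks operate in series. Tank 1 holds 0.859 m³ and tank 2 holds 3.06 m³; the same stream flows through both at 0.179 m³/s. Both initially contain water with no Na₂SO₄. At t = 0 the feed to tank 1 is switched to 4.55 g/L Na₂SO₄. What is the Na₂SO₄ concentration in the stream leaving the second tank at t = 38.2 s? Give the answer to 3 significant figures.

Each tank obeys Vᵢ dCᵢ/dt = Q(Cᵢ₋₁ − Cᵢ), so τᵢ = Vᵢ/Q.
τ₁ = 0.859/0.179 = 4.7989 s; τ₂ = 3.06/0.179 = 17.095 s.
Solving the cascade with C₁(0)=C₂(0)=0 gives C₂(t) = C_in[1 − (τ₁ e^(−t/τ₁) − τ₂ e^(−t/τ₂))/(τ₁ − τ₂)].
At t = 38.2: e^(−t/τ₁) = 0.00034909, e^(−t/τ₂) = 0.10704.
C₂ = 4.55·[1 − (4.7989·0.00034909 − 17.095·0.10704)/(-12.296)] = 4.55·0.85132 = 3.8735 g/L.

3.87 g/L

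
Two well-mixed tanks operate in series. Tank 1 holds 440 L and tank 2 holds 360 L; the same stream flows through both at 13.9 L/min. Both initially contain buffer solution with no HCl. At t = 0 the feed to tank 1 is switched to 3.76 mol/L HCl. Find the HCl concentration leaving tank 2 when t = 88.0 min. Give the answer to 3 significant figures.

Species balance on tank i: dCᵢ/dt = (Cᵢ₋₁ − Cᵢ)/τᵢ with τᵢ = Vᵢ/Q.
τ₁ = 440/13.9 = 31.655 min; τ₂ = 360/13.9 = 25.899 min.
Solving the cascade with C₁(0)=C₂(0)=0 gives C₂(t) = C_in[1 − (τ₁ e^(−t/τ₁) − τ₂ e^(−t/τ₂))/(τ₁ − τ₂)].
At t = 88.0: e^(−t/τ₁) = 0.062039, e^(−t/τ₂) = 0.033448.
C₂ = 3.76·[1 − (31.655·0.062039 − 25.899·0.033448)/(5.7554)] = 3.76·0.80930 = 3.0430 mol/L.

3.04 mol/L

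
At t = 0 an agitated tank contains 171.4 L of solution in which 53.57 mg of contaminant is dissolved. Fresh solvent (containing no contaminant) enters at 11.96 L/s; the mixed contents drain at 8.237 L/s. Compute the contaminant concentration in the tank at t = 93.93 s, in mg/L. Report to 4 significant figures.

0.008782 mg/L

Let m(t) be the amount of contaminant. Volume: V(t) = V₀ + (Q_in − Q_out) t = 171.4 + 3.72300 t; V(93.93) = 521.101 L.
No contaminant enters, so dm/dt = −Q_out · (m/V).
Separate: dm/m = −Q_out dt/V(t) ⇒ ln(m/m₀) = −(Q_out/(Q_in−Q_out)) ln(V/V₀).
m = m₀ (V₀/V)^(Q_out/(Q_in−Q_out)) = 53.57 × (171.4/521.101)^(2.21246) = 4.57613 mg.
C = m/V = 4.57613/521.101 = 0.00878164 mg/L.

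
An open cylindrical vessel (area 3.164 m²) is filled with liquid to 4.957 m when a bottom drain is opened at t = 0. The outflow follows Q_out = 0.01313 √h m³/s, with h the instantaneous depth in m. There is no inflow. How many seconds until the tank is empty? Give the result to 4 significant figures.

1073 s

A dh/dt = −Q_out = −0.01313 √h.
∫ h^(−1/2) dh = −(0.01313/A) ∫ dt, giving 2√h = 2√h₀ − (0.01313/A) t.
Tank is empty when √h = 0: t_empty = 2A√h₀/0.01313.
t_empty = 2·3.164·√4.957/0.01313 = 6.32800·2.22643/0.01313 = 1073.03 s.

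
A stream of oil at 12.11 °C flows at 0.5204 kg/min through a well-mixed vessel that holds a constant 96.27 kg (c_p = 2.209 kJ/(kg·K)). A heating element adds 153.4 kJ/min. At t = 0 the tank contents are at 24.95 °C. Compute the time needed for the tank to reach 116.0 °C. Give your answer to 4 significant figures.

260.2 min

M c_p dT/dt = ṁ c_p (T_in − T) + Q̇.
τ = M/ṁ = 184.992 min; T_ss = T_in + Q̇/(ṁ c_p) = 145.552 °C.
T(t) = T_ss + (T₀ − T_ss) e^(−t/τ). Set T = 116.0:
e^(−t/τ) = (116.0 − 145.552)/(24.95 − 145.552) = 0.245037
t = −184.992 · ln(0.245037) = 260.163 min.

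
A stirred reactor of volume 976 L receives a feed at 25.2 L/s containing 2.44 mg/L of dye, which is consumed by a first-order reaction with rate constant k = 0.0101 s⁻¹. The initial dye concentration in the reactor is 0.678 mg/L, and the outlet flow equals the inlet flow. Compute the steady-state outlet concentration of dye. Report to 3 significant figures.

1.75 mg/L

Accumulation = in − out − consumed: V dC/dt = Q C_in − Q C − k V C.
At steady state: 0 = Q C_in − (Q + kV) C_ss, so C_ss = Q C_in/(Q + kV).
C_ss = 25.2·2.44/(25.2 + 0.0101·976) = 61.488/35.058 = 1.7539 mg/L.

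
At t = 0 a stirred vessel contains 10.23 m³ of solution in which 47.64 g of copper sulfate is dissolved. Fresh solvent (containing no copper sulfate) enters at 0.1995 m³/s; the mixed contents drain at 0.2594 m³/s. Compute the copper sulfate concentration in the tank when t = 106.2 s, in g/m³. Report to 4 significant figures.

Total volume: dV/dt = Q_in − Q_out = -0.0599000 m³/s, so V(t) = 10.23 − 0.0599000 t and V(106.2) = 3.86862 m³.
No copper sulfate enters, so dm/dt = −Q_out · (m/V).
Separate: dm/m = −Q_out dt/V(t) ⇒ ln(m/m₀) = −(Q_out/(Q_in−Q_out)) ln(V/V₀).
m = m₀ (V₀/V)^(Q_out/(Q_in−Q_out)) = 47.64 × (10.23/3.86862)^(-4.33055) = 0.706473 g.
C = m/V = 0.706473/3.86862 = 0.182616 g/m³.

0.1826 g/m³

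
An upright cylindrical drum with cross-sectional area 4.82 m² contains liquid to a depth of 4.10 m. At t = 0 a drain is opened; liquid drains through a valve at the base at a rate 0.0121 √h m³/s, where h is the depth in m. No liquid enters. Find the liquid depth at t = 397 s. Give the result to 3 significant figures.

2.33 m

With no inflow, A dh/dt = −0.0121 √h.
∫ h^(−1/2) dh = −(0.0121/A) ∫ dt, giving 2√h = 2√h₀ − (0.0121/A) t.
√h = √4.10 − 0.0121·397/(2·4.82) = 2.0248 − 0.49831 = 1.5265.
h = 1.5265² = 2.3303 m.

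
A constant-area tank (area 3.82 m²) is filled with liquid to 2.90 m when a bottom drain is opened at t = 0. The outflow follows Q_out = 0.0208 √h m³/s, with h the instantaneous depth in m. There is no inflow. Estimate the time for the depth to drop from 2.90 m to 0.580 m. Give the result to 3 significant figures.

346 s

A dh/dt = −Q_out = −0.0208 √h.
∫ h^(−1/2) dh = −(0.0208/A) ∫ dt, giving 2√h = 2√h₀ − (0.0208/A) t.
t = 2A(√h₀ − √h)/0.0208 = 2·3.82·(√2.90 − √0.580)/0.0208
  = 7.6400 × (1.7029 − 0.76158) / 0.0208 = 345.77 s.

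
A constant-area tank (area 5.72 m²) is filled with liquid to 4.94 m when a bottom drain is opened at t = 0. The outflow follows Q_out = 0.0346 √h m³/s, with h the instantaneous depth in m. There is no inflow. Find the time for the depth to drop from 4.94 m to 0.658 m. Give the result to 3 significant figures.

467 s

With no inflow, A dh/dt = −0.0346 √h.
∫ h^(−1/2) dh = −(0.0346/A) ∫ dt, giving 2√h = 2√h₀ − (0.0346/A) t.
t = 2A(√h₀ − √h)/0.0346 = 2·5.72·(√4.94 − √0.658)/0.0346
  = 11.440 × (2.2226 − 0.81117) / 0.0346 = 466.67 s.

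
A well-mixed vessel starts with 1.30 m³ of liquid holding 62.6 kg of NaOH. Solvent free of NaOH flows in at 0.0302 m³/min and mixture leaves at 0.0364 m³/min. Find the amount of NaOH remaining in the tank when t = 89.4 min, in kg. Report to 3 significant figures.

2.40 kg

Let m(t) be the amount of NaOH. Volume: V(t) = V₀ + (Q_in − Q_out) t = 1.30 − 0.0062000 t; V(89.4) = 0.74572 m³.
Species balance (pure solvent in): dm/dt = −Q_out · m/V(t).
Separate: dm/m = −Q_out dt/V(t) ⇒ ln(m/m₀) = −(Q_out/(Q_in−Q_out)) ln(V/V₀).
m = m₀ (V₀/V)^(Q_out/(Q_in−Q_out)) = 62.6 × (1.30/0.74572)^(-5.8710) = 2.3961 kg.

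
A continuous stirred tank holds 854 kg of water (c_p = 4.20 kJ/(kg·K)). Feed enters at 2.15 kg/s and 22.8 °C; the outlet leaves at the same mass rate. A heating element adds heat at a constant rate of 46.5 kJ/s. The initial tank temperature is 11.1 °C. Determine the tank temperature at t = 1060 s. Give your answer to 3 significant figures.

26.8 °C

Heat balance on the well-mixed liquid: M c_p dT/dt = ṁ c_p (T_in − T) + 46.5.
τ = M/ṁ = 397.21 s; T_ss = T_in + Q̇/(ṁ c_p) = 22.8 + 46.5/(2.15·4.20) = 27.950 °C.
T approaches T_ss exponentially: T(t) = T_ss + (T₀ − T_ss) e^(−t/τ).
T(1060) = 27.950 + (-16.850)·e^(−1060/397.21) = 27.950 + (-16.850)·0.069348 = 26.781 °C.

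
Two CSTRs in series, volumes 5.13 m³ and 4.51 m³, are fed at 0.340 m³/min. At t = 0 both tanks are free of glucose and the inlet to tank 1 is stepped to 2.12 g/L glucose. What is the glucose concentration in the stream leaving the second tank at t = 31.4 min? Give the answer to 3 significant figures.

1.38 g/L

Each tank obeys Vᵢ dCᵢ/dt = Q(Cᵢ₋₁ − Cᵢ), so τᵢ = Vᵢ/Q.
τ₁ = 5.13/0.340 = 15.088 min; τ₂ = 4.51/0.340 = 13.265 min.
Tank 1: C₁ = C_in(1 − e^(−t/τ₁)). Tank 2 (τ₁ ≠ τ₂): C₂ = C_in[1 − (τ₁ e^(−t/τ₁) − τ₂ e^(−t/τ₂))/(τ₁ − τ₂)].
At t = 31.4: e^(−t/τ₁) = 0.12479, e^(−t/τ₂) = 0.093744.
C₂ = 2.12·[1 − (15.088·0.12479 − 13.265·0.093744)/(1.8235)] = 2.12·0.64935 = 1.3766 g/L.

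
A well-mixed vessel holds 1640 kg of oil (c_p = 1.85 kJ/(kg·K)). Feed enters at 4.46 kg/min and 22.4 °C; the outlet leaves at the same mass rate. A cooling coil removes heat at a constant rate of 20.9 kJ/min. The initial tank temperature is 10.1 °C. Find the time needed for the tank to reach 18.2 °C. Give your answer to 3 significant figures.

M c_p dT/dt = ṁ c_p (T_in − T) − Q̇.
τ = M/ṁ = 367.71 min; T_ss = T_in − Q̇/(ṁ c_p) = 19.867 °C.
T(t) = T_ss + (T₀ − T_ss) e^(−t/τ). Set T = 18.2:
e^(−t/τ) = (18.2 − 19.867)/(10.1 − 19.867) = 0.17067
t = −367.71 · ln(0.17067) = 650.12 min.

650 min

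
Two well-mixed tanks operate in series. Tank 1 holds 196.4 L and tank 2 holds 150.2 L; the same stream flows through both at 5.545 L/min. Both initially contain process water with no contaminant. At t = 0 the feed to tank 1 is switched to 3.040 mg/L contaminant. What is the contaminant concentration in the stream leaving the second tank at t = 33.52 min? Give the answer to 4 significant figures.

Each tank obeys Vᵢ dCᵢ/dt = Q(Cᵢ₋₁ − Cᵢ), so τᵢ = Vᵢ/Q.
τ₁ = 196.4/5.545 = 35.4193 min; τ₂ = 150.2/5.545 = 27.0875 min.
Tank 1: C₁ = C_in(1 − e^(−t/τ₁)). Tank 2 (τ₁ ≠ τ₂): C₂ = C_in[1 − (τ₁ e^(−t/τ₁) − τ₂ e^(−t/τ₂))/(τ₁ − τ₂)].
At t = 33.52: e^(−t/τ₁) = 0.388145, e^(−t/τ₂) = 0.290117.
C₂ = 3.040·[1 − (35.4193·0.388145 − 27.0875·0.290117)/(8.33183)] = 3.040·0.293157 = 0.891198 mg/L.

0.8912 mg/L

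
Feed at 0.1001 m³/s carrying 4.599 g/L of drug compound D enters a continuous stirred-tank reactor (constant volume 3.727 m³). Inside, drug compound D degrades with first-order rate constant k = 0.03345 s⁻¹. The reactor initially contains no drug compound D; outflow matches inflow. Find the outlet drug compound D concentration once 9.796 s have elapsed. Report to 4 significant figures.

Accumulation = in − out − consumed: V dC/dt = Q C_in − Q C − k V C.
dC/dt = (Q/V) C_in − (Q/V + k) C; effective rate a = Q/V + k = 0.0268581 + 0.03345 = 0.0603081 s⁻¹.
C_ss = Q C_in/(Q + kV) = 2.04815 g/L; C(t) = C_ss + (C₀ − C_ss) e^(−a t).
C(9.796) = 2.04815 + (-2.04815)·e^(−0.0603081·9.796) = 2.04815 + (-2.04815)·0.553896 = 0.913689 g/L.

0.9137 g/L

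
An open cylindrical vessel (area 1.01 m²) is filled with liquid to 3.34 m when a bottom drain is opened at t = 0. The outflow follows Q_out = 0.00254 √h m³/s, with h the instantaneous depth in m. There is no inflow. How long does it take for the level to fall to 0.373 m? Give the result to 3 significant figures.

968 s

Mass balance (ρ constant): A dh/dt = −0.00254 √h.
This is separable: 2 d(√h)/dt = −0.00254/A, so √h = √h₀ − (0.00254/(2A)) t.
t = 2A(√h₀ − √h)/0.00254 = 2·1.01·(√3.34 − √0.373)/0.00254
  = 2.0200 × (1.8276 − 0.61074) / 0.00254 = 967.71 s.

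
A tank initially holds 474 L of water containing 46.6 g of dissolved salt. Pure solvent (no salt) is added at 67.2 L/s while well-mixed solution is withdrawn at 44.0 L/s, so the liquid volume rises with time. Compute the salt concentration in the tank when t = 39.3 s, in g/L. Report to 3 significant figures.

0.00440 g/L

Let m(t) be the amount of salt. Volume: V(t) = V₀ + (Q_in − Q_out) t = 474 + 23.200 t; V(39.3) = 1385.8 L.
No salt enters, so dm/dt = −Q_out · (m/V).
Separate: dm/m = −Q_out dt/V(t) ⇒ ln(m/m₀) = −(Q_out/(Q_in−Q_out)) ln(V/V₀).
m = m₀ (V₀/V)^(Q_out/(Q_in−Q_out)) = 46.6 × (474/1385.8)^(1.8966) = 6.0921 g.
C = m/V = 6.0921/1385.8 = 0.0043962 g/L.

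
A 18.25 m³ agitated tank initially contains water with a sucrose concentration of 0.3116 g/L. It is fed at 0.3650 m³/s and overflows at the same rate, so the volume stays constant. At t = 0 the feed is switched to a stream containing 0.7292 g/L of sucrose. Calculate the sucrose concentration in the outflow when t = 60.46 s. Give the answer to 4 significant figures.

Transient balance on the dissolved component: V dC/dt = Q(C_in − C).
Time constant τ = V/Q = 18.25/0.3650 = 50.0000 s.
Solution: C(t) = C_in + (C₀ − C_in) e^(−t/τ).
C(60.46) = 0.7292 + (0.3116 − 0.7292)·e^(−60.46/50.0000) = 0.7292 + (-0.417600)·0.298436 = 0.604573 g/L.

0.6046 g/L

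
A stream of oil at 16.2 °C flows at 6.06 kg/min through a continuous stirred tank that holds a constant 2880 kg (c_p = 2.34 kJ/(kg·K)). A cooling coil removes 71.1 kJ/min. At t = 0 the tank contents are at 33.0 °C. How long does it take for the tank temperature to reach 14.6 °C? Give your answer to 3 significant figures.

M c_p dT/dt = ṁ c_p (T_in − T) − Q̇.
τ = M/ṁ = 475.25 min; T_ss = T_in − Q̇/(ṁ c_p) = 11.186 °C.
T(t) = T_ss + (T₀ − T_ss) e^(−t/τ). Set T = 14.6:
e^(−t/τ) = (14.6 − 11.186)/(33.0 − 11.186) = 0.15650
t = −475.25 · ln(0.15650) = 881.43 min.

881 min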